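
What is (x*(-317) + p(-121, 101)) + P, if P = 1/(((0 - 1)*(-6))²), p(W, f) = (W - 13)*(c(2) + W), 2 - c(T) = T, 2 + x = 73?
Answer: -226547/36 ≈ -6293.0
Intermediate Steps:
x = 71 (x = -2 + 73 = 71)
c(T) = 2 - T
p(W, f) = W*(-13 + W) (p(W, f) = (W - 13)*((2 - 1*2) + W) = (-13 + W)*((2 - 2) + W) = (-13 + W)*(0 + W) = (-13 + W)*W = W*(-13 + W))
P = 1/36 (P = 1/((-1*(-6))²) = 1/(6²) = 1/36 ≈ 0.027778)
(x*(-317) + p(-121, 101)) + P = (71*(-317) - 121*(-13 - 121)) + 1/36 = (-22507 - 121*(-134)) + 1/36 = (-22507 + 16214) + 1/36 = -6293 + 1/36 = -226547/36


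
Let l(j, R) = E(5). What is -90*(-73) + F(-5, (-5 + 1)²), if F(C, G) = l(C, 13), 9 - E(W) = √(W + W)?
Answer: 6579 - √10 ≈ 6575.8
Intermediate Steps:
E(W) = 9 - √2*√W (E(W) = 9 - √(W + W) = 9 - √(2*W) = 9 - √2*√W)
l(j, R) = 9 - √10 (l(j, R) = 9 - √2*√5 = 9 - √10)
F(C, G) = 9 - √10
-90*(-73) + F(-5, (-5 + 1)²) = -90*(-73) + (9 - √10) = 6570 + (9 - √10) = 6579 - √10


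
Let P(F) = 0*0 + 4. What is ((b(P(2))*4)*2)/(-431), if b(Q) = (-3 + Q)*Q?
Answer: -32/431 ≈ -0.074246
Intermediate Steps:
P(F) = 4 (P(F) = 0 + 4 = 4)
b(Q) = Q*(-3 + Q)
((b(P(2))*4)*2)/(-431) = (((4*(-3 + 4))*4)*2)/(-431) = (((4*1)*4)*2)*(-1/431) = ((4*4)*2)*(-1/431) = (16*2)*(-1/431) = 32*(-1/431) = -32/431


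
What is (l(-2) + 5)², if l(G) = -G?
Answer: 49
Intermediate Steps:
(l(-2) + 5)² = (-1*(-2) + 5)² = (2 + 5)² = 7² = 49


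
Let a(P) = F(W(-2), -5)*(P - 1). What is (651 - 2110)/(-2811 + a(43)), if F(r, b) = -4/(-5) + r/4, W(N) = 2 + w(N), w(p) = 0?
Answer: 7295/13782 ≈ 0.52931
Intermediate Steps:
W(N) = 2 (W(N) = 2 + 0 = 2)
F(r, b) = ⅘ + r/4 (F(r, b) = -4*(-⅕) + r*(¼) = ⅘ + r/4)
a(P) = -13/10 + 13*P/10 (a(P) = (⅘ + (¼)*2)*(P - 1) = (⅘ + ½)*(-1 + P) = 13*(-1 + P)/10 = -13/10 + 13*P/10)
(651 - 2110)/(-2811 + a(43)) = (651 - 2110)/(-2811 + (-13/10 + (13/10)*43)) = -1459/(-2811 + (-13/10 + 559/10)) = -1459/(-2811 + 273/5) = -1459/(-13782/5) = -1459*(-5/13782) = 7295/13782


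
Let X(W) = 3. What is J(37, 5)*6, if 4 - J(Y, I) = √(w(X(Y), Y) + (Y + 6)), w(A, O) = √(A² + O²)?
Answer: 24 - 6*√(43 + √1378) ≈ -29.706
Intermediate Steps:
J(Y, I) = 4 - √(6 + Y + √(9 + Y²)) (J(Y, I) = 4 - √(√(3² + Y²) + (Y + 6)) = 4 - √(√(9 + Y²) + (6 + Y)) = 4 - √(6 + Y + √(9 + Y²)))
J(37, 5)*6 = (4 - √(6 + 37 + √(9 + 37²)))*6 = (4 - √(6 + 37 + √(9 + 1369)))*6 = (4 - √(6 + 37 + √1378))*6 = (4 - √(43 + √1378))*6 = 24 - 6*√(43 + √1378)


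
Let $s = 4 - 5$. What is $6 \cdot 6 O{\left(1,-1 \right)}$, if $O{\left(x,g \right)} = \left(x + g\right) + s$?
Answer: $-36$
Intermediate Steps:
$s = -1$ ($s = 4 - 5 = -1$)
$O{\left(x,g \right)} = -1 + g + x$ ($O{\left(x,g \right)} = \left(x + g\right) - 1 = \left(g + x\right) - 1 = -1 + g + x$)
$6 \cdot 6 O{\left(1,-1 \right)} = 6 \cdot 6 \left(-1 - 1 + 1\right) = 36 \left(-1\right) = -36$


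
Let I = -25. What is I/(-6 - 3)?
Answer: 25/9 ≈ 2.7778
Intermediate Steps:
I/(-6 - 3) = -25/(-6 - 3) = -25/(-9) = -1/9*(-25) = 25/9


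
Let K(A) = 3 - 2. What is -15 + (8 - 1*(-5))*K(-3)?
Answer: -2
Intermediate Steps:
K(A) = 1
-15 + (8 - 1*(-5))*K(-3) = -15 + (8 - 1*(-5))*1 = -15 + (8 + 5)*1 = -15 + 13*1 = -15 + 13 = -2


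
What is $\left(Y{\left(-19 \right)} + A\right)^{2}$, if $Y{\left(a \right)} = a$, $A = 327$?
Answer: $94864$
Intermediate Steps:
$\left(Y{\left(-19 \right)} + A\right)^{2} = \left(-19 + 327\right)^{2} = 308^{2} = 94864$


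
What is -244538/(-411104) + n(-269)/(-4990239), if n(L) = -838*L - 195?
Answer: 563855671987/1025753606928 ≈ 0.54970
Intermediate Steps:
n(L) = -195 - 838*L
-244538/(-411104) + n(-269)/(-4990239) = -244538/(-411104) + (-195 - 838*(-269))/(-4990239) = -244538*(-1/411104) + (-195 + 225422)*(-1/4990239) = 122269/205552 + 225227*(-1/4990239) = 122269/205552 - 225227/4990239 = 563855671987/1025753606928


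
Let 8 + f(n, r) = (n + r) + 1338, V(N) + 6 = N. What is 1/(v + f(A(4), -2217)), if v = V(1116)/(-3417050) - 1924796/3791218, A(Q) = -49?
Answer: -647739073345/606612839272109 ≈ -0.0010678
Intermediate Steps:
V(N) = -6 + N
v = -329066621189/647739073345 (v = (-6 + 1116)/(-3417050) - 1924796/3791218 = 1110*(-1/3417050) - 1924796*1/3791218 = -111/341705 - 962398/1895609 = -329066621189/647739073345 ≈ -0.50802)
f(n, r) = 1330 + n + r (f(n, r) = -8 + ((n + r) + 1338) = -8 + (1338 + n + r) = 1330 + n + r)
1/(v + f(A(4), -2217)) = 1/(-329066621189/647739073345 + (1330 - 49 - 2217)) = 1/(-329066621189/647739073345 - 936) = 1/(-606612839272109/647739073345) = -647739073345/606612839272109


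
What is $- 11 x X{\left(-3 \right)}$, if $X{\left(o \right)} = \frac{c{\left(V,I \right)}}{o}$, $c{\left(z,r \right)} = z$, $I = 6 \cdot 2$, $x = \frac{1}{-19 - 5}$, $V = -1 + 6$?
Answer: $- \frac{55}{72} \approx -0.76389$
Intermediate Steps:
$V = 5$
$x = - \frac{1}{24}$ ($x = \frac{1}{-24} = - \frac{1}{24} \approx -0.041667$)
$I = 12$
$X{\left(o \right)} = \frac{5}{o}$
$- 11 x X{\left(-3 \right)} = \left(-11\right) \left(- \frac{1}{24}\right) \frac{5}{-3} = \frac{11 \cdot 5 \left(- \frac{1}{3}\right)}{24} = \frac{11}{24} \left(- \frac{5}{3}\right) = - \frac{55}{72}$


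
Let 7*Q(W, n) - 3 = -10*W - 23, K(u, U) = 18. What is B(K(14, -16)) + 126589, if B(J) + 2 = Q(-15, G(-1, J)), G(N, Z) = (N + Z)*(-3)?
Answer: 886239/7 ≈ 1.2661e+5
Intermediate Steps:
G(N, Z) = -3*N - 3*Z
Q(W, n) = -20/7 - 10*W/7 (Q(W, n) = 3/7 + (-10*W - 23)/7 = 3/7 + (-23 - 10*W)/7 = 3/7 + (-23/7 - 10*W/7) = -20/7 - 10*W/7)
B(J) = 116/7 (B(J) = -2 + (-20/7 - 10/7*(-15)) = -2 + (-20/7 + 150/7) = -2 + 130/7 = 116/7)
B(K(14, -16)) + 126589 = 116/7 + 126589 = 886239/7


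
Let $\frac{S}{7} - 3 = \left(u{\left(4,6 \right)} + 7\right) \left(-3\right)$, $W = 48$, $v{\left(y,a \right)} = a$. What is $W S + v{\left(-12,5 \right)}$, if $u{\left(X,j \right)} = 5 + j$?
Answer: $-17131$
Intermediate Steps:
$S = -357$ ($S = 21 + 7 \left(\left(5 + 6\right) + 7\right) \left(-3\right) = 21 + 7 \left(11 + 7\right) \left(-3\right) = 21 + 7 \cdot 18 \left(-3\right) = 21 + 7 \left(-54\right) = 21 - 378 = -357$)
$W S + v{\left(-12,5 \right)} = 48 \left(-357\right) + 5 = -17136 + 5 = -17131$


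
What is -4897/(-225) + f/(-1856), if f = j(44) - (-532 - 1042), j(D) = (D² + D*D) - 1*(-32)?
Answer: 3928141/208800 ≈ 18.813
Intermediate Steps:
j(D) = 32 + 2*D² (j(D) = (D² + D²) + 32 = 2*D² + 32 = 32 + 2*D²)
f = 5478 (f = (32 + 2*44²) - (-532 - 1042) = (32 + 2*1936) - 1*(-1574) = (32 + 3872) + 1574 = 3904 + 1574 = 5478)
-4897/(-225) + f/(-1856) = -4897/(-225) + 5478/(-1856) = -4897*(-1/225) + 5478*(-1/1856) = 4897/225 - 2739/928 = 3928141/208800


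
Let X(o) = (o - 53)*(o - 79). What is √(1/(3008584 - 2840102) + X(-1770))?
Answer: √95682077928052030/168482 ≈ 1836.0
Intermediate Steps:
X(o) = (-79 + o)*(-53 + o) (X(o) = (-53 + o)*(-79 + o) = (-79 + o)*(-53 + o))
√(1/(3008584 - 2840102) + X(-1770)) = √(1/(3008584 - 2840102) + (4187 + (-1770)² - 132*(-1770))) = √(1/168482 + (4187 + 3132900 + 233640)) = √(1/168482 + 3370727) = √(567906826415/168482) = √95682077928052030/168482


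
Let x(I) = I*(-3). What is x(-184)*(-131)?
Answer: -72312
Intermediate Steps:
x(I) = -3*I
x(-184)*(-131) = -3*(-184)*(-131) = 552*(-131) = -72312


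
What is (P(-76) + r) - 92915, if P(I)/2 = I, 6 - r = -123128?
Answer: 30067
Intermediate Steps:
r = 123134 (r = 6 - 1*(-123128) = 6 + 123128 = 123134)
P(I) = 2*I
(P(-76) + r) - 92915 = (2*(-76) + 123134) - 92915 = (-152 + 123134) - 92915 = 122982 - 92915 = 30067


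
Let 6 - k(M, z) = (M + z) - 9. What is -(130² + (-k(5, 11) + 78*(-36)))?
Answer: -14093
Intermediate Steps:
k(M, z) = 15 - M - z (k(M, z) = 6 - ((M + z) - 9) = 6 - (-9 + M + z) = 6 + (9 - M - z) = 15 - M - z)
-(130² + (-k(5, 11) + 78*(-36))) = -(130² + (-(15 - 1*5 - 1*11) + 78*(-36))) = -(16900 + (-(15 - 5 - 11) - 2808)) = -(16900 + (-1*(-1) - 2808)) = -(16900 + (1 - 2808)) = -(16900 - 2807) = -1*14093 = -14093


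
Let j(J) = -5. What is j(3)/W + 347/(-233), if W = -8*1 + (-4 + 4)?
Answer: -1611/1864 ≈ -0.86427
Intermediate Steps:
W = -8 (W = -8 + 0 = -8)
j(3)/W + 347/(-233) = -5/(-8) + 347/(-233) = -5*(-⅛) + 347*(-1/233) = 5/8 - 347/233 = -1611/1864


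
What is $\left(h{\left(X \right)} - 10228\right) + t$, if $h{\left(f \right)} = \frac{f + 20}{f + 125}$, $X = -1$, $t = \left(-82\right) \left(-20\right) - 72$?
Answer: $- \frac{1073821}{124} \approx -8659.8$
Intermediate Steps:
$t = 1568$ ($t = 1640 - 72 = 1568$)
$h{\left(f \right)} = \frac{20 + f}{125 + f}$
$\left(h{\left(X \right)} - 10228\right) + t = \left(\frac{20 - 1}{125 - 1} - 10228\right) + 1568 = \left(\frac{1}{124} \cdot 19 - 10228\right) + 1568 = \left(\frac{19}{124} - 10228\right) + 1568 = - \frac{1268253}{124} + 1568 = - \frac{1073821}{124}$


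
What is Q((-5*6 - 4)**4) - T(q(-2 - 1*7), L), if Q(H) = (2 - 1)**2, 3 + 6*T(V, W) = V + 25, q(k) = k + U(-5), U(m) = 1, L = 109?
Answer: -4/3 ≈ -1.3333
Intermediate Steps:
q(k) = 1 + k (q(k) = k + 1 = 1 + k)
T(V, W) = 11/3 + V/6 (T(V, W) = -1/2 + (V + 25)/6 = -1/2 + (25 + V)/6 = -1/2 + (25/6 + V/6) = 11/3 + V/6)
Q(H) = 1 (Q(H) = 1**2 = 1)
Q((-5*6 - 4)**4) - T(q(-2 - 1*7), L) = 1 - (11/3 + (1 + (-2 - 1*7))/6) = 1 - (11/3 + (1 + (-2 - 7))/6) = 1 - (11/3 + (1 - 9)/6) = 1 - (11/3 + (1/6)*(-8)) = 1 - (11/3 - 4/3) = 1 - 1*7/3 = 1 - 7/3 = -4/3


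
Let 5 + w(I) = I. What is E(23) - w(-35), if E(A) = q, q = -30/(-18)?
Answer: 125/3 ≈ 41.667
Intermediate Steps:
w(I) = -5 + I
q = 5/3 (q = -30*(-1/18) = 5/3 ≈ 1.6667)
E(A) = 5/3
E(23) - w(-35) = 5/3 - (-5 - 35) = 5/3 - 1*(-40) = 5/3 + 40 = 125/3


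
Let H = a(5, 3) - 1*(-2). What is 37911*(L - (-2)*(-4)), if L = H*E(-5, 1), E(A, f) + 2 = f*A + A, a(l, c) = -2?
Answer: -303288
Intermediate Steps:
E(A, f) = -2 + A + A*f (E(A, f) = -2 + (f*A + A) = -2 + (A*f + A) = -2 + (A + A*f) = -2 + A + A*f)
H = 0 (H = -2 - 1*(-2) = -2 + 2 = 0)
L = 0 (L = 0*(-2 - 5 - 5*1) = 0*(-2 - 5 - 5) = 0*(-12) = 0)
37911*(L - (-2)*(-4)) = 37911*(0 - (-2)*(-4)) = 37911*(0 - 1*8) = 37911*(0 - 8) = 37911*(-8) = -303288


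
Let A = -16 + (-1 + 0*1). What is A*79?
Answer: -1343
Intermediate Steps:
A = -17 (A = -16 + (-1 + 0) = -16 - 1 = -17)
A*79 = -17*79 = -1343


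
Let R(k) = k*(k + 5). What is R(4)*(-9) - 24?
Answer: -348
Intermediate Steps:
R(k) = k*(5 + k)
R(4)*(-9) - 24 = (4*(5 + 4))*(-9) - 24 = (4*9)*(-9) - 24 = 36*(-9) - 24 = -324 - 24 = -348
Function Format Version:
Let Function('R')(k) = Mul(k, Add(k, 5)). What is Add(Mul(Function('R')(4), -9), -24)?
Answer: -348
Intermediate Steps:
Function('R')(k) = Mul(k, Add(5, k))
Add(Mul(Function('R')(4), -9), -24) = Add(Mul(Mul(4, Add(5, 4)), -9), -24) = Add(Mul(Mul(4, 9), -9), -24) = Add(Mul(36, -9), -24) = Add(-324, -24) = -348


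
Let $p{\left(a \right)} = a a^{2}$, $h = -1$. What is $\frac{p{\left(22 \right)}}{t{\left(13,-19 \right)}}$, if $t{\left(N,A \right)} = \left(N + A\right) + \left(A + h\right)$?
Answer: $- \frac{5324}{13} \approx -409.54$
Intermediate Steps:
$t{\left(N,A \right)} = -1 + N + 2 A$ ($t{\left(N,A \right)} = \left(N + A\right) + \left(A - 1\right) = \left(A + N\right) + \left(-1 + A\right) = -1 + N + 2 A$)
$p{\left(a \right)} = a^{3}$
$\frac{p{\left(22 \right)}}{t{\left(13,-19 \right)}} = \frac{22^{3}}{-1 + 13 + 2 \left(-19\right)} = \frac{10648}{-1 + 13 - 38} = \frac{10648}{-26} = 10648 \left(- \frac{1}{26}\right) = - \frac{5324}{13}$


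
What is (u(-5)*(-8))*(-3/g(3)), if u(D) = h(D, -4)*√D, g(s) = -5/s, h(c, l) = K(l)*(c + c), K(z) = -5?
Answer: -720*I*√5 ≈ -1610.0*I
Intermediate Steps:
h(c, l) = -10*c (h(c, l) = -5*(c + c) = -10*c)
u(D) = -10*D^(3/2) (u(D) = (-10*D)*√D = -10*D^(3/2))
(u(-5)*(-8))*(-3/g(3)) = (-(-50)*I*√5*(-8))*(-3/((-5/3))) = (-(-50)*I*√5*(-8))*(-3/((-5*⅓))) = ((50*I*√5)*(-8))*(-3/(-5/3)) = (-400*I*√5)*(-3*(-⅗)) = -400*I*√5*(9/5) = -720*I*√5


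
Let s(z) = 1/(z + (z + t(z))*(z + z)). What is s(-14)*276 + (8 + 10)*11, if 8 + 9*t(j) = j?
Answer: 399024/2009 ≈ 198.62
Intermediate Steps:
t(j) = -8/9 + j/9
s(z) = 1/(z + 2*z*(-8/9 + 10*z/9)) (s(z) = 1/(z + (z + (-8/9 + z/9))*(z + z)) = 1/(z + (-8/9 + 10*z/9)*(2*z)) = 1/(z + 2*z*(-8/9 + 10*z/9)))
s(-14)*276 + (8 + 10)*11 = (9/(-14*(-7 + 20*(-14))))*276 + (8 + 10)*11 = (9*(-1/14)/(-7 - 280))*276 + 18*11 = (9*(-1/14)/(-287))*276 + 198 = (9*(-1/14)*(-1/287))*276 + 198 = (9/4018)*276 + 198 = 1242/2009 + 198 = 399024/2009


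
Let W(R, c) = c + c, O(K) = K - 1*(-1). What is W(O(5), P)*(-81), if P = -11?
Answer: 1782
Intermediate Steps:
O(K) = 1 + K (O(K) = K + 1 = 1 + K)
W(R, c) = 2*c
W(O(5), P)*(-81) = (2*(-11))*(-81) = -22*(-81) = 1782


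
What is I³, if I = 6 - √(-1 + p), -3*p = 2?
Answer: (18 - I*√15)³/27 ≈ 186.0 - 137.28*I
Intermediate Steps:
p = -⅔ (p = -⅓*2 = -⅔ ≈ -0.66667)
I = 6 - I*√15/3 (I = 6 - √(-1 - ⅔) = 6 - √(-5/3) = 6 - I*√15/3 ≈ 6.0 - 1.291*I)
I³ = (6 - I*√15/3)³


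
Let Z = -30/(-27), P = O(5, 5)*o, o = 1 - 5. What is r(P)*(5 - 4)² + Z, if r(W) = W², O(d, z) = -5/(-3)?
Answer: 410/9 ≈ 45.556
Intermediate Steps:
O(d, z) = 5/3 (O(d, z) = -5*(-⅓) = 5/3)
o = -4
P = -20/3 (P = (5/3)*(-4) = -20/3 ≈ -6.6667)
Z = 10/9 (Z = -30*(-1/27) = 10/9 ≈ 1.1111)
r(P)*(5 - 4)² + Z = (-20/3)²*(5 - 4)² + 10/9 = (400/9)*1² + 10/9 = (400/9)*1 + 10/9 = 400/9 + 10/9 = 410/9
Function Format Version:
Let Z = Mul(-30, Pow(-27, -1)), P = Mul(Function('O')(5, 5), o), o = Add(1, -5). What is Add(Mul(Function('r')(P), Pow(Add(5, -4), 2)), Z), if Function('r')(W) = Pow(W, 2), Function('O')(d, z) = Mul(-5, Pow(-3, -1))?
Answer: Rational(410, 9) ≈ 45.556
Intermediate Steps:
Function('O')(d, z) = Rational(5, 3) (Function('O')(d, z) = Mul(-5, Rational(-1, 3)) = Rational(5, 3))
o = -4
P = Rational(-20, 3) (P = Mul(Rational(5, 3), -4) = Rational(-20, 3) ≈ -6.6667)
Z = Rational(10, 9) (Z = Mul(-30, Rational(-1, 27)) = Rational(10, 9) ≈ 1.1111)
Add(Mul(Function('r')(P), Pow(Add(5, -4), 2)), Z) = Add(Mul(Pow(Rational(-20, 3), 2), Pow(Add(5, -4), 2)), Rational(10, 9)) = Add(Mul(Rational(400, 9), Pow(1, 2)), Rational(10, 9)) = Add(Mul(Rational(400, 9), 1), Rational(10, 9)) = Add(Rational(400, 9), Rational(10, 9)) = Rational(410, 9)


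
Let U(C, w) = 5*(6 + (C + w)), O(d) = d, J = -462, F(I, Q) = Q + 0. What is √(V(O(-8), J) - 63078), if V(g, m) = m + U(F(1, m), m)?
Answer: 3*I*√7570 ≈ 261.02*I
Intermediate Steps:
F(I, Q) = Q
U(C, w) = 30 + 5*C + 5*w (U(C, w) = 5*(6 + C + w) = 30 + 5*C + 5*w)
V(g, m) = 30 + 11*m (V(g, m) = m + (30 + 5*m + 5*m) = m + (30 + 10*m) = 30 + 11*m)
√(V(O(-8), J) - 63078) = √((30 + 11*(-462)) - 63078) = √((30 - 5082) - 63078) = √(-5052 - 63078) = √(-68130) = 3*I*√7570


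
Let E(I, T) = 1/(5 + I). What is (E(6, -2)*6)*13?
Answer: 78/11 ≈ 7.0909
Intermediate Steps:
(E(6, -2)*6)*13 = (6/(5 + 6))*13 = (6/11)*13 = 78/11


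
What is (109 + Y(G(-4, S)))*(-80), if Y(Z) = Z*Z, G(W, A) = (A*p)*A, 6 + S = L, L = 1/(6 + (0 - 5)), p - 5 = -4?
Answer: -58720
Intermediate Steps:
p = 1 (p = 5 - 4 = 1)
L = 1 (L = 1/(6 - 5) = 1/1 = 1)
S = -5 (S = -6 + 1 = -5)
G(W, A) = A**2 (G(W, A) = (A*1)*A = A*A = A**2)
Y(Z) = Z**2
(109 + Y(G(-4, S)))*(-80) = (109 + ((-5)**2)**2)*(-80) = (109 + 25**2)*(-80) = (109 + 625)*(-80) = 734*(-80) = -58720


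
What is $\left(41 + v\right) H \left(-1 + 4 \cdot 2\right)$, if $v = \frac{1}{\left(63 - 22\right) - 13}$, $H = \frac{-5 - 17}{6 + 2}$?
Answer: $- \frac{12639}{16} \approx -789.94$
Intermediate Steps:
$H = - \frac{11}{4}$ ($H = - \frac{22}{8} = \left(-22\right) \frac{1}{8} = - \frac{11}{4} \approx -2.75$)
$v = \frac{1}{28}$ ($v = \frac{1}{41 - 13} = \frac{1}{28} \approx 0.035714$)
$\left(41 + v\right) H \left(-1 + 4 \cdot 2\right) = \left(41 + \frac{1}{28}\right) \left(- \frac{11 \left(-1 + 4 \cdot 2\right)}{4}\right) = \frac{1149 \left(- \frac{11 \left(-1 + 8\right)}{4}\right)}{28} = \frac{1149 \left(\left(- \frac{11}{4}\right) 7\right)}{28} = \frac{1149}{28} \left(- \frac{77}{4}\right) = - \frac{12639}{16}$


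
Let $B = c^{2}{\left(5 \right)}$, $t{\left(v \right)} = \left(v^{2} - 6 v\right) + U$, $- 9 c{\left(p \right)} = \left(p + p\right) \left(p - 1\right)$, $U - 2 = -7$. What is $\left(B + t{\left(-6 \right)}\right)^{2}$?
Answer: $\frac{49378729}{6561} \approx 7526.1$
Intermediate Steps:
$U = -5$ ($U = 2 - 7 = -5$)
$c{\left(p \right)} = - \frac{2 p \left(-1 + p\right)}{9}$ ($c{\left(p \right)} = - \frac{\left(p + p\right) \left(p - 1\right)}{9} = - \frac{2 p \left(-1 + p\right)}{9}$)
$t{\left(v \right)} = -5 + v^{2} - 6 v$ ($t{\left(v \right)} = \left(v^{2} - 6 v\right) - 5 = -5 + v^{2} - 6 v$)
$B = \frac{1600}{81}$ ($B = \left(\frac{2}{9} \cdot 5 \left(1 - 5\right)\right)^{2} = \left(\frac{2}{9} \cdot 5 \left(-4\right)\right)^{2} = \left(- \frac{40}{9}\right)^{2} = \frac{1600}{81} \approx 19.753$)
$\left(B + t{\left(-6 \right)}\right)^{2} = \left(\frac{1600}{81} - \left(-31 - 36\right)\right)^{2} = \left(\frac{1600}{81} + \left(-5 + 36 + 36\right)\right)^{2} = \left(\frac{1600}{81} + 67\right)^{2} = \left(\frac{7027}{81}\right)^{2} = \frac{49378729}{6561}$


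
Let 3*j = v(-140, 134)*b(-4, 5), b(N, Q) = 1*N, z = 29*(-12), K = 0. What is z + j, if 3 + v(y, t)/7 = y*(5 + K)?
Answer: 18640/3 ≈ 6213.3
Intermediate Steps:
z = -348
v(y, t) = -21 + 35*y (v(y, t) = -21 + 7*(y*(5 + 0)) = -21 + 7*(y*5) = -21 + 7*(5*y) = -21 + 35*y)
b(N, Q) = N
j = 19684/3 (j = ((-21 + 35*(-140))*(-4))/3 = ((-21 - 4900)*(-4))/3 = (-4921*(-4))/3 = (⅓)*19684 = 19684/3 ≈ 6561.3)
z + j = -348 + 19684/3 = 18640/3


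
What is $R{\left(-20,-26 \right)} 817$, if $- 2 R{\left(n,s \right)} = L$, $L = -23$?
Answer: $\frac{18791}{2} \approx 9395.5$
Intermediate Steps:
$R{\left(n,s \right)} = \frac{23}{2}$ ($R{\left(n,s \right)} = \left(- \frac{1}{2}\right) \left(-23\right) = \frac{23}{2}$)
$R{\left(-20,-26 \right)} 817 = \frac{23}{2} \cdot 817 = \frac{18791}{2}$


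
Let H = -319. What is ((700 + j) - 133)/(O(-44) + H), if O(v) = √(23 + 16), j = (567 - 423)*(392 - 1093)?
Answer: 32020263/101722 + 100377*√39/101722 ≈ 320.94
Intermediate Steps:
j = -100944 (j = 144*(-701) = -100944)
O(v) = √39
((700 + j) - 133)/(O(-44) + H) = ((700 - 100944) - 133)/(√39 - 319) = (-100244 - 133)/(-319 + √39) = -100377/(-319 + √39)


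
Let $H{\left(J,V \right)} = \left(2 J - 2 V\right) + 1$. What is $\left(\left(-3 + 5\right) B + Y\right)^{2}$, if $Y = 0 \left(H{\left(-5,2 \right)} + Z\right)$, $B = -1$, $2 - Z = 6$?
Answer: $4$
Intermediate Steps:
$Z = -4$ ($Z = 2 - 6 = -4$)
$H{\left(J,V \right)} = 1 - 2 V + 2 J$ ($H{\left(J,V \right)} = \left(- 2 V + 2 J\right) + 1 = 1 - 2 V + 2 J$)
$Y = 0$ ($Y = 0 \left(\left(1 - 4 + 2 \left(-5\right)\right) - 4\right) = 0 \left(\left(1 - 4 - 10\right) - 4\right) = 0 \left(-13 - 4\right) = 0 \left(-17\right) = 0$)
$\left(\left(-3 + 5\right) B + Y\right)^{2} = \left(\left(-3 + 5\right) \left(-1\right) + 0\right)^{2} = \left(2 \left(-1\right) + 0\right)^{2} = \left(-2 + 0\right)^{2} = \left(-2\right)^{2} = 4$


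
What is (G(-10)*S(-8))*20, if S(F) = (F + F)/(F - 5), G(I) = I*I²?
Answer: -320000/13 ≈ -24615.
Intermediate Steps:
G(I) = I³
S(F) = 2*F/(-5 + F) (S(F) = (2*F)/(-5 + F) = 2*F/(-5 + F))
(G(-10)*S(-8))*20 = ((-10)³*(2*(-8)/(-5 - 8)))*20 = -2000*(-8)/(-13)*20 = -2000*(-8)*(-1)/13*20 = -1000*16/13*20 = -16000/13*20 = -320000/13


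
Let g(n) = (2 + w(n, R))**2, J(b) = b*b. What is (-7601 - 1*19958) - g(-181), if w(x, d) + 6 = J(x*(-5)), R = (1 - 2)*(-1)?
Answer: -670795426000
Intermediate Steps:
R = 1 (R = -1*(-1) = 1)
J(b) = b**2
w(x, d) = -6 + 25*x**2 (w(x, d) = -6 + (x*(-5))**2 = -6 + (-5*x)**2 = -6 + 25*x**2)
g(n) = (-4 + 25*n**2)**2 (g(n) = (2 + (-6 + 25*n**2))**2 = (-4 + 25*n**2)**2)
(-7601 - 1*19958) - g(-181) = (-7601 - 1*19958) - (-4 + 25*(-181)**2)**2 = (-7601 - 19958) - (-4 + 25*32761)**2 = -27559 - (-4 + 819025)**2 = -27559 - 1*819021**2 = -27559 - 1*670795398441 = -27559 - 670795398441 = -670795426000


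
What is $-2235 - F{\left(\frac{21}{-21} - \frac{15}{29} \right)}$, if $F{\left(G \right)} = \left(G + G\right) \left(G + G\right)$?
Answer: $- \frac{1887379}{841} \approx -2244.2$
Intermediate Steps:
$F{\left(G \right)} = 4 G^{2}$ ($F{\left(G \right)} = 2 G 2 G = 4 G^{2}$)
$-2235 - F{\left(\frac{21}{-21} - \frac{15}{29} \right)} = -2235 - 4 \left(\frac{21}{-21} - \frac{15}{29}\right)^{2} = -2235 - 4 \left(21 \left(- \frac{1}{21}\right) - \frac{15}{29}\right)^{2} = -2235 - 4 \left(-1 - \frac{15}{29}\right)^{2} = -2235 - 4 \left(- \frac{44}{29}\right)^{2} = -2235 - 4 \cdot \frac{1936}{841} = -2235 - \frac{7744}{841} = - \frac{1887379}{841}$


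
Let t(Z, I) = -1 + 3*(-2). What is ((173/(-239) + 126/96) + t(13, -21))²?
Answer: 601083289/14622976 ≈ 41.105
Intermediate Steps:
t(Z, I) = -7 (t(Z, I) = -1 - 6 = -7)
((173/(-239) + 126/96) + t(13, -21))² = ((173/(-239) + 126/96) - 7)² = ((173*(-1/239) + 126*(1/96)) - 7)² = ((-173/239 + 21/16) - 7)² = (2251/3824 - 7)² = (-24517/3824)² = 601083289/14622976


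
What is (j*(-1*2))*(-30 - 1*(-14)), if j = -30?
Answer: -960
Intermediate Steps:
(j*(-1*2))*(-30 - 1*(-14)) = (-(-30)*2)*(-30 - 1*(-14)) = (-30*(-2))*(-30 + 14) = 60*(-16) = -960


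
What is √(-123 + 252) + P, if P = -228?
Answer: -228 + √129 ≈ -216.64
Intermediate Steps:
√(-123 + 252) + P = √(-123 + 252) - 228 = √129 - 228 = -228 + √129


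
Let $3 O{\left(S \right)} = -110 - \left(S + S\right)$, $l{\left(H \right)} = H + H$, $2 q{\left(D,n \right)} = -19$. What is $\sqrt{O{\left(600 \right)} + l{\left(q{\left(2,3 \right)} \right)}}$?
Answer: $\frac{i \sqrt{4101}}{3} \approx 21.346 i$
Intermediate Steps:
$q{\left(D,n \right)} = - \frac{19}{2}$ ($q{\left(D,n \right)} = \frac{1}{2} \left(-19\right) = - \frac{19}{2}$)
$l{\left(H \right)} = 2 H$
$O{\left(S \right)} = - \frac{110}{3} - \frac{2 S}{3}$ ($O{\left(S \right)} = \frac{-110 - \left(S + S\right)}{3} = \frac{-110 - 2 S}{3} = - \frac{110}{3} - \frac{2 S}{3}$)
$\sqrt{O{\left(600 \right)} + l{\left(q{\left(2,3 \right)} \right)}} = \sqrt{\left(- \frac{110}{3} - 400\right) + 2 \left(- \frac{19}{2}\right)} = \sqrt{\left(- \frac{110}{3} - 400\right) - 19} = \sqrt{- \frac{1310}{3} - 19} = \sqrt{- \frac{1367}{3}} = \frac{i \sqrt{4101}}{3}$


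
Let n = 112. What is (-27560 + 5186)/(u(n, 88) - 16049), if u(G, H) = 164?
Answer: 2486/1765 ≈ 1.4085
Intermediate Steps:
(-27560 + 5186)/(u(n, 88) - 16049) = (-27560 + 5186)/(164 - 16049) = -22374/(-15885) = -22374*(-1/15885) = 2486/1765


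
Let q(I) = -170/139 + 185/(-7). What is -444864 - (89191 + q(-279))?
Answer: -519608610/973 ≈ -5.3403e+5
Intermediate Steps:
q(I) = -26905/973 (q(I) = -170*1/139 + 185*(-1/7) = -170/139 - 185/7 = -26905/973)
-444864 - (89191 + q(-279)) = -444864 - (89191 - 26905/973) = -444864 - 1*86755938/973 = -444864 - 86755938/973 = -519608610/973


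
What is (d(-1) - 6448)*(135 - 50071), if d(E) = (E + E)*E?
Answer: 321887456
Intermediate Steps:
d(E) = 2*E² (d(E) = (2*E)*E = 2*E²)
(d(-1) - 6448)*(135 - 50071) = (2*(-1)² - 6448)*(135 - 50071) = (2*1 - 6448)*(-49936) = (2 - 6448)*(-49936) = -6446*(-49936) = 321887456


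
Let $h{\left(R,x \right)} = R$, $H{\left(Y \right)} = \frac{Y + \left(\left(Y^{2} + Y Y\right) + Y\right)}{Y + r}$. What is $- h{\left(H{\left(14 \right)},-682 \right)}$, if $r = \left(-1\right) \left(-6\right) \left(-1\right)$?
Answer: $- \frac{105}{2} \approx -52.5$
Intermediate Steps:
$r = -6$ ($r = 6 \left(-1\right) = -6$)
$H{\left(Y \right)} = \frac{2 Y + 2 Y^{2}}{-6 + Y}$ ($H{\left(Y \right)} = \frac{Y + \left(\left(Y^{2} + Y Y\right) + Y\right)}{Y - 6} = \frac{Y + \left(\left(Y^{2} + Y^{2}\right) + Y\right)}{-6 + Y} = \frac{Y + \left(2 Y^{2} + Y\right)}{-6 + Y} = \frac{Y + \left(Y + 2 Y^{2}\right)}{-6 + Y} = \frac{2 Y + 2 Y^{2}}{-6 + Y}$)
$- h{\left(H{\left(14 \right)},-682 \right)} = - \frac{2 \cdot 14 \left(1 + 14\right)}{-6 + 14} = - \frac{2 \cdot 14 \cdot 15}{8} = \left(-1\right) \frac{105}{2} = - \frac{105}{2}$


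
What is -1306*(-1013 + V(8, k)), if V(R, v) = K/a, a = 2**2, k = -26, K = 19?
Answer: 2633549/2 ≈ 1.3168e+6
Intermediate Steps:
a = 4
V(R, v) = 19/4
-1306*(-1013 + V(8, k)) = -1306*(-1013 + 19/4) = -1306*(-4033/4) = 2633549/2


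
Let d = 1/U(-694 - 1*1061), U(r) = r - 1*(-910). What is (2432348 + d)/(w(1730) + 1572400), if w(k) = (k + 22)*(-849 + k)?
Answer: 2055334059/2632945640 ≈ 0.78062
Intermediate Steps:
U(r) = 910 + r (U(r) = r + 910 = 910 + r)
d = -1/845 (d = 1/(910 + (-694 - 1*1061)) = 1/(910 + (-694 - 1061)) = 1/(910 - 1755) = 1/(-845) = -1/845 ≈ -0.0011834)
w(k) = (-849 + k)*(22 + k) (w(k) = (22 + k)*(-849 + k) = (-849 + k)*(22 + k))
(2432348 + d)/(w(1730) + 1572400) = (2432348 - 1/845)/((-18678 + 1730² - 827*1730) + 1572400) = 2055334059/(845*((-18678 + 2992900 - 1430710) + 1572400)) = 2055334059/(845*(1543512 + 1572400)) = (2055334059/845)/3115912 = (2055334059/845)*(1/3115912) = 2055334059/2632945640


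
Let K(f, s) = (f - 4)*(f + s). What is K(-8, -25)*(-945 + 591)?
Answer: -140184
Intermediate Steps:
K(f, s) = (-4 + f)*(f + s)
K(-8, -25)*(-945 + 591) = ((-8)² - 4*(-8) - 4*(-25) - 8*(-25))*(-945 + 591) = (64 + 32 + 100 + 200)*(-354) = 396*(-354) = -140184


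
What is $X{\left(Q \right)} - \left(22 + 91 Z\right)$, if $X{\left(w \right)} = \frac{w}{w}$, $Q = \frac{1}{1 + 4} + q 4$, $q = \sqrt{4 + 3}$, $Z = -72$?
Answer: $6531$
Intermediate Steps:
$q = \sqrt{7} \approx 2.6458$
$Q = \frac{1}{5} + 4 \sqrt{7}$ ($Q = \frac{1}{1 + 4} + \sqrt{7} \cdot 4 = \frac{1}{5} + 4 \sqrt{7} \approx 10.783$)
$X{\left(w \right)} = 1$
$X{\left(Q \right)} - \left(22 + 91 Z\right) = 1 - \left(22 + 91 \left(-72\right)\right) = 1 - \left(22 - 6552\right) = 1 - -6530 = 1 + 6530 = 6531$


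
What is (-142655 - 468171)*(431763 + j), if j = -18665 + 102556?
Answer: -314974870204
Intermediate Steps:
j = 83891
(-142655 - 468171)*(431763 + j) = (-142655 - 468171)*(431763 + 83891) = -610826*515654 = -314974870204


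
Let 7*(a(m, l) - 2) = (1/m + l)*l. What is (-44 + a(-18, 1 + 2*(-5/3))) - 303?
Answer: -18587/54 ≈ -344.20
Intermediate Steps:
a(m, l) = 2 + l*(l + 1/m)/7 (a(m, l) = 2 + ((1/m + l)*l)/7 = 2 + ((l + 1/m)*l)/7 = 2 + (l*(l + 1/m))/7 = 2 + l*(l + 1/m)/7)
(-44 + a(-18, 1 + 2*(-5/3))) - 303 = (-44 + (⅐)*((1 + 2*(-5/3)) - 18*(14 + (1 + 2*(-5/3))²))/(-18)) - 303 = (-44 + (⅐)*(-1/18)*((1 + 2*(-5*⅓)) - 18*(14 + (1 + 2*(-5*⅓))²))) - 303 = (-44 + (⅐)*(-1/18)*((1 + 2*(-5/3)) - 18*(14 + (1 + 2*(-5/3))²))) - 303 = (-44 + (⅐)*(-1/18)*((1 - 10/3) - 18*(14 + (1 - 10/3)²))) - 303 = (-44 + (⅐)*(-1/18)*(-7/3 - 18*(14 + (-7/3)²))) - 303 = (-44 + (⅐)*(-1/18)*(-7/3 - 18*(14 + 49/9))) - 303 = (-44 + (⅐)*(-1/18)*(-7/3 - 18*175/9)) - 303 = (-44 + (⅐)*(-1/18)*(-7/3 - 350)) - 303 = (-44 + (⅐)*(-1/18)*(-1057/3)) - 303 = (-44 + 151/54) - 303 = -2225/54 - 303 = -18587/54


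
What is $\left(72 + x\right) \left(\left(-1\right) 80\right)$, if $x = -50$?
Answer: $-1760$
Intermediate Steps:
$\left(72 + x\right) \left(\left(-1\right) 80\right) = \left(72 - 50\right) \left(\left(-1\right) 80\right) = 22 \left(-80\right) = -1760$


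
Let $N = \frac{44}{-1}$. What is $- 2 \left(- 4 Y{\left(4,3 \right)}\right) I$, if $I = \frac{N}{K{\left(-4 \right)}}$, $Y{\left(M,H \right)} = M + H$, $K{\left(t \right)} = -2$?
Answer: $1232$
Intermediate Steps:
$Y{\left(M,H \right)} = H + M$
$N = -44$ ($N = 44 \left(-1\right) = -44$)
$I = 22$ ($I = - \frac{44}{-2} = \left(-44\right) \left(- \frac{1}{2}\right) = 22$)
$- 2 \left(- 4 Y{\left(4,3 \right)}\right) I = - 2 \left(- 4 \left(3 + 4\right)\right) 22 = - 2 \left(\left(-4\right) 7\right) 22 = \left(-2\right) \left(-28\right) 22 = 56 \cdot 22 = 1232$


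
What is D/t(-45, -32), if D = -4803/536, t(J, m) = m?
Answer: 4803/17152 ≈ 0.28003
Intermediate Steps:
D = -4803/536 (D = -4803*1/536 = -4803/536 ≈ -8.9608)
D/t(-45, -32) = -4803/536/(-32) = -4803/536*(-1/32) = 4803/17152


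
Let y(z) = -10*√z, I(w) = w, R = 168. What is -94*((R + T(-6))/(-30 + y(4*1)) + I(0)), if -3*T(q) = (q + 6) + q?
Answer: 1598/5 ≈ 319.60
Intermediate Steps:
T(q) = -2 - 2*q/3 (T(q) = -((q + 6) + q)/3 = -((6 + q) + q)/3 = -(6 + 2*q)/3 = -2 - 2*q/3)
-94*((R + T(-6))/(-30 + y(4*1)) + I(0)) = -94*((168 + (-2 - ⅔*(-6)))/(-30 - 10*√(4*1)) + 0) = -94*((168 + (-2 + 4))/(-30 - 10*√4) + 0) = -94*((168 + 2)/(-30 - 10*2) + 0) = -94*(170/(-30 - 20) + 0) = -94*(170/(-50) + 0) = -94*(170*(-1/50) + 0) = -94*(-17/5 + 0) = -94*(-17/5) = 1598/5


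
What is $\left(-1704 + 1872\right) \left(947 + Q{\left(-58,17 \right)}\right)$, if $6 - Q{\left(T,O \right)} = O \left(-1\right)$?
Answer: $162960$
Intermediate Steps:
$Q{\left(T,O \right)} = 6 + O$ ($Q{\left(T,O \right)} = 6 - O \left(-1\right) = 6 - - O = 6 + O$)
$\left(-1704 + 1872\right) \left(947 + Q{\left(-58,17 \right)}\right) = \left(-1704 + 1872\right) \left(947 + \left(6 + 17\right)\right) = 168 \left(947 + 23\right) = 168 \cdot 970 = 162960$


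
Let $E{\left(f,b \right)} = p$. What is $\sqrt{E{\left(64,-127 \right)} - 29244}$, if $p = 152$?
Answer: $2 i \sqrt{7273} \approx 170.56 i$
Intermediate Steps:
$E{\left(f,b \right)} = 152$
$\sqrt{E{\left(64,-127 \right)} - 29244} = \sqrt{152 - 29244} = \sqrt{-29092} = 2 i \sqrt{7273}$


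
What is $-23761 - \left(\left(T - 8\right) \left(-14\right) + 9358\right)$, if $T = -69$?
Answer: $-34197$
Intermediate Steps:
$-23761 - \left(\left(T - 8\right) \left(-14\right) + 9358\right) = -23761 - \left(\left(-69 - 8\right) \left(-14\right) + 9358\right) = -23761 - \left(\left(-77\right) \left(-14\right) + 9358\right) = -23761 - \left(1078 + 9358\right) = -23761 - 10436 = -34197$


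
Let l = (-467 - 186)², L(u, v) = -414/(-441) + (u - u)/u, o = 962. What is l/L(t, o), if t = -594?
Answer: 20894041/46 ≈ 4.5422e+5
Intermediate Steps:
L(u, v) = 46/49 (L(u, v) = -414*(-1/441) + 0/u = 46/49 + 0 = 46/49)
l = 426409 (l = (-653)² = 426409)
l/L(t, o) = 426409/(46/49) = 426409*(49/46) = 20894041/46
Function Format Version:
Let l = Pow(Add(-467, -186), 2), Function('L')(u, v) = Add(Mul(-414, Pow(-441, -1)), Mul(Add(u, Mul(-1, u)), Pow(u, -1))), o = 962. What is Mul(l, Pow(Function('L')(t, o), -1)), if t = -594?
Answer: Rational(20894041, 46) ≈ 4.5422e+5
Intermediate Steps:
Function('L')(u, v) = Rational(46, 49) (Function('L')(u, v) = Add(Mul(-414, Rational(-1, 441)), Mul(0, Pow(u, -1))) = Add(Rational(46, 49), 0) = Rational(46, 49))
l = 426409 (l = Pow(-653, 2) = 426409)
Mul(l, Pow(Function('L')(t, o), -1)) = Mul(426409, Pow(Rational(46, 49), -1)) = Mul(426409, Rational(49, 46)) = Rational(20894041, 46)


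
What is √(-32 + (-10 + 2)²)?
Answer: 4*√2 ≈ 5.6569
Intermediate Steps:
√(-32 + (-10 + 2)²) = √(-32 + (-8)²) = √(-32 + 64) = √32 = 4*√2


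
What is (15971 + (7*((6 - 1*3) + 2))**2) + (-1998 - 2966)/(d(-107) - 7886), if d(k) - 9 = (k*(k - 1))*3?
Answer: 6310864/367 ≈ 17196.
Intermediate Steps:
d(k) = 9 + 3*k*(-1 + k) (d(k) = 9 + (k*(k - 1))*3 = 9 + (k*(-1 + k))*3 = 9 + 3*k*(-1 + k))
(15971 + (7*((6 - 1*3) + 2))**2) + (-1998 - 2966)/(d(-107) - 7886) = (15971 + (7*((6 - 1*3) + 2))**2) + (-1998 - 2966)/((9 - 3*(-107) + 3*(-107)**2) - 7886) = (15971 + (7*((6 - 3) + 2))**2) - 4964/((9 + 321 + 3*11449) - 7886) = (15971 + (7*(3 + 2))**2) - 4964/((9 + 321 + 34347) - 7886) = (15971 + (7*5)**2) - 4964/(34677 - 7886) = (15971 + 35**2) - 4964/26791 = (15971 + 1225) - 4964*1/26791 = 17196 - 68/367 = 6310864/367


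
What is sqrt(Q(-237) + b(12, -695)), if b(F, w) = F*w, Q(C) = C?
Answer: 3*I*sqrt(953) ≈ 92.612*I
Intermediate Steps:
sqrt(Q(-237) + b(12, -695)) = sqrt(-237 + 12*(-695)) = sqrt(-237 - 8340) = sqrt(-8577) = 3*I*sqrt(953)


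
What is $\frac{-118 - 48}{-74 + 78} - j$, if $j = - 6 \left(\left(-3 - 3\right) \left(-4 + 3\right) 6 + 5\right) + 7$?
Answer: $\frac{395}{2} \approx 197.5$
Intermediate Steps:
$j = -239$ ($j = - 6 \left(\left(-6\right) \left(-1\right) 6 + 5\right) + 7 = - 6 \left(6 \cdot 6 + 5\right) + 7 = - 6 \left(36 + 5\right) + 7 = \left(-6\right) 41 + 7 = -246 + 7 = -239$)
$\frac{-118 - 48}{-74 + 78} - j = \frac{-118 - 48}{-74 + 78} - -239 = - \frac{166}{4} + 239 = \left(-166\right) \frac{1}{4} + 239 = - \frac{83}{2} + 239 = \frac{395}{2}$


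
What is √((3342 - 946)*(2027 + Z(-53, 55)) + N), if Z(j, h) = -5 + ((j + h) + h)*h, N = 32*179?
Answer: 10*√123619 ≈ 3515.9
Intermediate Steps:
N = 5728
Z(j, h) = -5 + h*(j + 2*h) (Z(j, h) = -5 + ((h + j) + h)*h = -5 + (j + 2*h)*h = -5 + h*(j + 2*h))
√((3342 - 946)*(2027 + Z(-53, 55)) + N) = √((3342 - 946)*(2027 + (-5 + 2*55² + 55*(-53))) + 5728) = √(2396*(2027 + (-5 + 2*3025 - 2915)) + 5728) = √(2396*(2027 + (-5 + 6050 - 2915)) + 5728) = √(2396*(2027 + 3130) + 5728) = √(2396*5157 + 5728) = √(12356172 + 5728) = √12361900 = 10*√123619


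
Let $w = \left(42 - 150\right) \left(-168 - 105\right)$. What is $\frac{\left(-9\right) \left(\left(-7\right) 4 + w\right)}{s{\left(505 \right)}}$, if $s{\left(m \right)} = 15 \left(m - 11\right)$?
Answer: $- \frac{44184}{1235} \approx -35.776$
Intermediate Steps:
$w = 29484$ ($w = \left(42 - 150\right) \left(-273\right) = \left(-108\right) \left(-273\right) = 29484$)
$s{\left(m \right)} = -165 + 15 m$ ($s{\left(m \right)} = 15 \left(-11 + m\right) = -165 + 15 m$)
$\frac{\left(-9\right) \left(\left(-7\right) 4 + w\right)}{s{\left(505 \right)}} = \frac{\left(-9\right) \left(\left(-7\right) 4 + 29484\right)}{-165 + 15 \cdot 505} = \frac{\left(-9\right) \left(-28 + 29484\right)}{-165 + 7575} = \frac{\left(-9\right) 29456}{7410} = \left(-265104\right) \frac{1}{7410} = - \frac{44184}{1235}$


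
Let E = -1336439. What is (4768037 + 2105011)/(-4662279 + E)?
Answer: -3436524/2999359 ≈ -1.1458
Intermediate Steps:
(4768037 + 2105011)/(-4662279 + E) = (4768037 + 2105011)/(-4662279 - 1336439) = 6873048/(-5998718) = 6873048*(-1/5998718) = -3436524/2999359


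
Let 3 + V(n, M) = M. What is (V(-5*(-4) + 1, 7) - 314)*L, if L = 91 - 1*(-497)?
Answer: -182280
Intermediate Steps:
V(n, M) = -3 + M
L = 588 (L = 91 + 497 = 588)
(V(-5*(-4) + 1, 7) - 314)*L = ((-3 + 7) - 314)*588 = (4 - 314)*588 = -310*588 = -182280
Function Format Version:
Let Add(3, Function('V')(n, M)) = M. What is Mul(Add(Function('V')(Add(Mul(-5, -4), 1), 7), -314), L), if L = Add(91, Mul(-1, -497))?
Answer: -182280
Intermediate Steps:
Function('V')(n, M) = Add(-3, M)
L = 588 (L = Add(91, 497) = 588)
Mul(Add(Function('V')(Add(Mul(-5, -4), 1), 7), -314), L) = Mul(Add(Add(-3, 7), -314), 588) = Mul(Add(4, -314), 588) = Mul(-310, 588) = -182280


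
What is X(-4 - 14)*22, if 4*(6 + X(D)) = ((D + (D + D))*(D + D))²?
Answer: 20785116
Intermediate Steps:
X(D) = -6 + 9*D⁴ (X(D) = -6 + ((D + (D + D))*(D + D))²/4 = -6 + ((D + 2*D)*(2*D))²/4 = -6 + ((3*D)*(2*D))²/4 = -6 + (6*D²)²/4 = -6 + (36*D⁴)/4 = -6 + 9*D⁴)
X(-4 - 14)*22 = (-6 + 9*(-4 - 14)⁴)*22 = (-6 + 9*(-18)⁴)*22 = (-6 + 9*104976)*22 = (-6 + 944784)*22 = 944778*22 = 20785116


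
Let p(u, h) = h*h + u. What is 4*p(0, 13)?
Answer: 676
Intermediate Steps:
p(u, h) = u + h² (p(u, h) = h² + u = u + h²)
4*p(0, 13) = 4*(0 + 13²) = 4*(0 + 169) = 4*169 = 676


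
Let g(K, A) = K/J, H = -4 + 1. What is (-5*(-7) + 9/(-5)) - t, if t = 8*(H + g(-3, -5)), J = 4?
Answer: 316/5 ≈ 63.200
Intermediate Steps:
H = -3
g(K, A) = K/4
t = -30 (t = 8*(-3 + (¼)*(-3)) = 8*(-3 - ¾) = 8*(-15/4) = -30)
(-5*(-7) + 9/(-5)) - t = (-5*(-7) + 9/(-5)) - 1*(-30) = (35 + 9*(-⅕)) + 30 = (35 - 9/5) + 30 = 166/5 + 30 = 316/5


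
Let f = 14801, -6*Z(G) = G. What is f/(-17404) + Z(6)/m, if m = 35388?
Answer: -3446021/4051926 ≈ -0.85046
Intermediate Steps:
Z(G) = -G/6
f/(-17404) + Z(6)/m = 14801/(-17404) - ⅙*6/35388 = 14801*(-1/17404) - 1*1/35388 = -779/916 - 1/35388 = -3446021/4051926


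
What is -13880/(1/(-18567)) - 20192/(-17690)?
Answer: 2279444606296/8845 ≈ 2.5771e+8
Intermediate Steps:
-13880/(1/(-18567)) - 20192/(-17690) = -13880/(-1/18567) - 20192*(-1/17690) = -13880*(-18567) + 10096/8845 = 257709960 + 10096/8845 = 2279444606296/8845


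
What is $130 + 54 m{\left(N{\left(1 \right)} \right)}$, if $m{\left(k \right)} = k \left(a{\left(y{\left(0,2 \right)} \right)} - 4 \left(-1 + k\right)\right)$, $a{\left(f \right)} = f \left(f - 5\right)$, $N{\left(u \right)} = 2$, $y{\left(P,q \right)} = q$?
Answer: $-950$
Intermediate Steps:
$a{\left(f \right)} = f \left(-5 + f\right)$
$m{\left(k \right)} = k \left(-2 - 4 k\right)$ ($m{\left(k \right)} = k \left(2 \left(-5 + 2\right) - 4 \left(-1 + k\right)\right) = k \left(2 \left(-3\right) - \left(-4 + 4 k\right)\right) = k \left(-6 - \left(-4 + 4 k\right)\right) = k \left(-2 - 4 k\right)$)
$130 + 54 m{\left(N{\left(1 \right)} \right)} = 130 + 54 \cdot 2 \cdot 2 \left(-1 - 4\right) = 130 + 54 \cdot 2 \cdot 2 \left(-5\right) = 130 + 54 \left(-20\right) = 130 - 1080 = -950$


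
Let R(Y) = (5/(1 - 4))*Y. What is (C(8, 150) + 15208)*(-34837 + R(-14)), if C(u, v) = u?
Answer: -529724752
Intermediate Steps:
R(Y) = -5*Y/3 (R(Y) = (5/(-3))*Y = (-⅓*5)*Y = -5*Y/3)
(C(8, 150) + 15208)*(-34837 + R(-14)) = (8 + 15208)*(-34837 - 5/3*(-14)) = 15216*(-34837 + 70/3) = 15216*(-104441/3) = -529724752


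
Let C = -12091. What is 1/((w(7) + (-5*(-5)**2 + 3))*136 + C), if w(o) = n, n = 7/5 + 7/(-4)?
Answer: -5/143653 ≈ -3.4806e-5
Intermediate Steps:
n = -7/20 (n = 7*(1/5) + 7*(-1/4) = 7/5 - 7/4 = -7/20 ≈ -0.35000)
w(o) = -7/20
1/((w(7) + (-5*(-5)**2 + 3))*136 + C) = 1/((-7/20 + (-5*(-5)**2 + 3))*136 - 12091) = 1/((-7/20 + (-5*25 + 3))*136 - 12091) = 1/((-7/20 + (-125 + 3))*136 - 12091) = 1/((-7/20 - 122)*136 - 12091) = 1/(-2447/20*136 - 12091) = 1/(-83198/5 - 12091) = 1/(-143653/5) = -5/143653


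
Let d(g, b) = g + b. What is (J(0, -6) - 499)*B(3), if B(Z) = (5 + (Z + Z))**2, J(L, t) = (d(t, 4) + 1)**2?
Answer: -60258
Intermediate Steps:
d(g, b) = b + g
J(L, t) = (5 + t)**2 (J(L, t) = ((4 + t) + 1)**2 = (5 + t)**2)
B(Z) = (5 + 2*Z)**2
(J(0, -6) - 499)*B(3) = ((5 - 6)**2 - 499)*(5 + 2*3)**2 = ((-1)**2 - 499)*(5 + 6)**2 = (1 - 499)*11**2 = -498*121 = -60258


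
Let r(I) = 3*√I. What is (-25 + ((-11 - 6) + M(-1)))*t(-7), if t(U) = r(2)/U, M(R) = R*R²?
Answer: 129*√2/7 ≈ 26.062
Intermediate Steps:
M(R) = R³
t(U) = 3*√2/U (t(U) = (3*√2)/U = 3*√2/U)
(-25 + ((-11 - 6) + M(-1)))*t(-7) = (-25 + ((-11 - 6) + (-1)³))*(3*√2/(-7)) = (-25 + (-17 - 1))*(3*√2*(-⅐)) = (-25 - 18)*(-3*√2/7) = -(-129)*√2/7 = 129*√2/7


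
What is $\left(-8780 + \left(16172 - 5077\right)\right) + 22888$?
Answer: $25203$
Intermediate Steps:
$\left(-8780 + \left(16172 - 5077\right)\right) + 22888 = \left(-8780 + 11095\right) + 22888 = 2315 + 22888 = 25203$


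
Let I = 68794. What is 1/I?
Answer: 1/68794 ≈ 1.4536e-5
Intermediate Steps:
1/I = 1/68794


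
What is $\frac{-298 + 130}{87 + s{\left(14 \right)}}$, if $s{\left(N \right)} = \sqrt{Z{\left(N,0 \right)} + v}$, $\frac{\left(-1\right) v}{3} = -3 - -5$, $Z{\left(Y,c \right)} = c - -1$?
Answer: $- \frac{1044}{541} + \frac{12 i \sqrt{5}}{541} \approx -1.9298 + 0.049599 i$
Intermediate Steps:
$Z{\left(Y,c \right)} = 1 + c$ ($Z{\left(Y,c \right)} = c + 1 = 1 + c$)
$v = -6$ ($v = - 3 \left(-3 - -5\right) = - 3 \left(-3 + 5\right) = \left(-3\right) 2 = -6$)
$s{\left(N \right)} = i \sqrt{5}$ ($s{\left(N \right)} = \sqrt{\left(1 + 0\right) - 6} = \sqrt{1 - 6} = \sqrt{-5} = i \sqrt{5}$)
$\frac{-298 + 130}{87 + s{\left(14 \right)}} = \frac{-298 + 130}{87 + i \sqrt{5}} = - \frac{168}{87 + i \sqrt{5}}$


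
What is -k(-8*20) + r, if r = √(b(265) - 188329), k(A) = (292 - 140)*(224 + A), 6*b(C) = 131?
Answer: -9728 + I*√6779058/6 ≈ -9728.0 + 433.94*I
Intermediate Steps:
b(C) = 131/6 (b(C) = (⅙)*131 = 131/6)
k(A) = 34048 + 152*A (k(A) = 152*(224 + A) = 34048 + 152*A)
r = I*√6779058/6 (r = √(131/6 - 188329) = √(-1129843/6) = I*√6779058/6 ≈ 433.94*I)
-k(-8*20) + r = -(34048 + 152*(-8*20)) + I*√6779058/6 = -(34048 + 152*(-160)) + I*√6779058/6 = -(34048 - 24320) + I*√6779058/6 = -1*9728 + I*√6779058/6 = -9728 + I*√6779058/6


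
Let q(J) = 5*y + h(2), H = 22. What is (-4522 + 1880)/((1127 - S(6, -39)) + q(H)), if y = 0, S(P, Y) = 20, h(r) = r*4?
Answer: -2642/1115 ≈ -2.3695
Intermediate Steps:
h(r) = 4*r
q(J) = 8 (q(J) = 5*0 + 4*2 = 0 + 8 = 8)
(-4522 + 1880)/((1127 - S(6, -39)) + q(H)) = (-4522 + 1880)/((1127 - 1*20) + 8) = -2642/((1127 - 20) + 8) = -2642/(1107 + 8) = -2642/1115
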